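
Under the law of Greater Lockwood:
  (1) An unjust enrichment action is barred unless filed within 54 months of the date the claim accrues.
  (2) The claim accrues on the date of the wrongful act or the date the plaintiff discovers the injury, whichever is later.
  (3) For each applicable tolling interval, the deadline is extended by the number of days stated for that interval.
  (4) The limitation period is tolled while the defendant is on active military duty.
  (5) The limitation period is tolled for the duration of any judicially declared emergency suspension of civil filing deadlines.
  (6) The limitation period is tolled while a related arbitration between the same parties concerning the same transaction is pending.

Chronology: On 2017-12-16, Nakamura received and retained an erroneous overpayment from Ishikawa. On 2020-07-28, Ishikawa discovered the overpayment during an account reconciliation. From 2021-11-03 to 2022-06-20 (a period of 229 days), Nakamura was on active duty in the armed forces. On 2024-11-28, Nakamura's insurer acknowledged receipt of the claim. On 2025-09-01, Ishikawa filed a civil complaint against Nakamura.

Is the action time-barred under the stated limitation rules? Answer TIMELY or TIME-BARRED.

TIMELY

The claim accrued on 2020-07-28 — the later of the 2017-12-16 act and the 2020-07-28 discovery.
Adding the 54 months base period to 2020-07-28 gives a deadline of 2025-01-28, before any tolling.
The period was tolled for 229 days by the defendant's active military service (2021-11-03 to 2022-06-20), pushing the deadline to 2025-09-14.
Nothing else in the chronology tolls or restarts the period.
The 2025-09-01 filing precedes the 2025-09-14 deadline; the claim is timely.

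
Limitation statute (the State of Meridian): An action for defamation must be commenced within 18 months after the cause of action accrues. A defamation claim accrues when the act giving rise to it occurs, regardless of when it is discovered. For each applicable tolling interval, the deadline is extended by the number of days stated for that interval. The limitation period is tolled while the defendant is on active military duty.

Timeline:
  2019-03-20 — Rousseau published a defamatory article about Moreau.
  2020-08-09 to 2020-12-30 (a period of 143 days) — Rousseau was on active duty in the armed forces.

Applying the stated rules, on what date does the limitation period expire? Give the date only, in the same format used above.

2021-02-10

The cause of action accrued on 2019-03-20, the date of the act.
18 months from 2019-03-20 is 2020-09-20.
The defendant's active military service from 2020-08-09 to 2020-12-30 tolled the period for 143 days, extending the deadline to 2021-02-10.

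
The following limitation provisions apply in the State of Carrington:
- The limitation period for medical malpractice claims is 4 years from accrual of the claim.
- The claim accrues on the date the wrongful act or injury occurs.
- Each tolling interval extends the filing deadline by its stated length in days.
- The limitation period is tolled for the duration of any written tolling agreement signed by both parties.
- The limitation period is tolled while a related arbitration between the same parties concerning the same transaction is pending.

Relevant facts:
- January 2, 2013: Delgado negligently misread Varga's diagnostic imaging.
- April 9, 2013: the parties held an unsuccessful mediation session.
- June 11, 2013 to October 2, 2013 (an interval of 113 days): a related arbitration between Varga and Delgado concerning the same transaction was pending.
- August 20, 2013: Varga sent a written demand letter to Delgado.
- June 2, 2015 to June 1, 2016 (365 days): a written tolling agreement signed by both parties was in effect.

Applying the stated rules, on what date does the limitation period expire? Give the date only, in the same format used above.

April 25, 2018

The claim accrued on January 2, 2013, when the wrongful act occurred.
The untolled deadline — 4 years after January 2, 2013 — is January 2, 2017.
Because the pending related arbitration ran from June 11, 2013 to October 2, 2013, the deadline is extended by 113 days to April 25, 2017.
The written tolling agreement from June 2, 2015 to June 1, 2016 tolled the period for 365 days, extending the deadline to April 25, 2018.
The other events in the timeline have no effect on the limitation period under the stated rules.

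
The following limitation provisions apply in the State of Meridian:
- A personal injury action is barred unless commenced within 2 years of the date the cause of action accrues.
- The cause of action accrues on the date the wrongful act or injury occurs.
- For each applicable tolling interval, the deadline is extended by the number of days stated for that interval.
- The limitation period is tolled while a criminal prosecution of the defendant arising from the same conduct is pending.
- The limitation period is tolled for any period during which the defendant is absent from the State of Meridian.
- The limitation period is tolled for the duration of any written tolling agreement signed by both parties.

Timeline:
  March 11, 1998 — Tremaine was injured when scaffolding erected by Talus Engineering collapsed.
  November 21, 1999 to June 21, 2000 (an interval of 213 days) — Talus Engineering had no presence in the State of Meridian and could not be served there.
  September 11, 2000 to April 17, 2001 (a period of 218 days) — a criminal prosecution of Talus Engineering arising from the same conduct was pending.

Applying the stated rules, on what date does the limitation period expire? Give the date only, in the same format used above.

May 16, 2001

The cause of action accrued on March 11, 1998, the date of the act.
The untolled deadline — 2 years after March 11, 1998 — is March 11, 2000.
The period was tolled for 213 days by the defendant's absence from the jurisdiction (November 21, 1999 to June 21, 2000), pushing the deadline to October 10, 2000.
The period was tolled for 218 days by the pending criminal prosecution (September 11, 2000 to April 17, 2001), pushing the deadline to May 16, 2001.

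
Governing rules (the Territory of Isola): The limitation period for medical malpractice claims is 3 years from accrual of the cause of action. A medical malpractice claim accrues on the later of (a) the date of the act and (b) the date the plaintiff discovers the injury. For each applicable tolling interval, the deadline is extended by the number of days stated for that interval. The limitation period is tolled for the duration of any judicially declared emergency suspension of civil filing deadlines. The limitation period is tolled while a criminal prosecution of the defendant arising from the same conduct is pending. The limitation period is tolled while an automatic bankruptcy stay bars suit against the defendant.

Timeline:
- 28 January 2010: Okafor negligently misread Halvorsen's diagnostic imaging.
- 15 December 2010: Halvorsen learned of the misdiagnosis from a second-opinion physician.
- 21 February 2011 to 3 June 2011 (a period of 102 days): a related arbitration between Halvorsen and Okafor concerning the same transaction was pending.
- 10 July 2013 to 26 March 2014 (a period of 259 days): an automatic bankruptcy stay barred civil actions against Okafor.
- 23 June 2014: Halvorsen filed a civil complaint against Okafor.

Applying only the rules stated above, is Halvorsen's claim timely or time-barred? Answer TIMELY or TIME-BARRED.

TIMELY

The claim accrued on 15 December 2010 — the later of the 28 January 2010 act and the 15 December 2010 discovery.
The untolled deadline — 3 years after 15 December 2010 — is 15 December 2013.
The automatic bankruptcy stay from 10 July 2013 to 26 March 2014 tolled the period for 259 days, extending the deadline to 31 August 2014.
The pending related arbitration from 21 February 2011 to 3 June 2011 does not toll the period, because no stated rule makes a pending arbitration a tolling event.
Halvorsen filed on 23 June 2014, before the 31 August 2014 deadline, so the action is timely.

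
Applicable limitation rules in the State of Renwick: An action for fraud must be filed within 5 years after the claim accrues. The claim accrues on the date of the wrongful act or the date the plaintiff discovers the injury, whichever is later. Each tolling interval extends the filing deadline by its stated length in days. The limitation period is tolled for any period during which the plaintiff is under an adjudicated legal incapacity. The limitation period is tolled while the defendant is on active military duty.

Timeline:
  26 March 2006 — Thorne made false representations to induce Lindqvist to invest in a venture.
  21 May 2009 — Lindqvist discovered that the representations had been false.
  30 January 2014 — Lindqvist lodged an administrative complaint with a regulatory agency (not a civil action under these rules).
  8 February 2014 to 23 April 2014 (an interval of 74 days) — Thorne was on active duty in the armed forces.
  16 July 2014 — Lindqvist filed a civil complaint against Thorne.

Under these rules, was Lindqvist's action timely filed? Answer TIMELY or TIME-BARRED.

Taking the later of the act (26 March 2006) and discovery (21 May 2009), the claim accrued on 21 May 2009.
The untolled deadline — 5 years after 21 May 2009 — is 21 May 2014.
The period was tolled for 74 days by the defendant's active military service (8 February 2014 to 23 April 2014), pushing the deadline to 3 August 2014.
Nothing else in the chronology tolls or restarts the period.
The 16 July 2014 filing precedes the 3 August 2014 deadline; the claim is timely.

TIMELY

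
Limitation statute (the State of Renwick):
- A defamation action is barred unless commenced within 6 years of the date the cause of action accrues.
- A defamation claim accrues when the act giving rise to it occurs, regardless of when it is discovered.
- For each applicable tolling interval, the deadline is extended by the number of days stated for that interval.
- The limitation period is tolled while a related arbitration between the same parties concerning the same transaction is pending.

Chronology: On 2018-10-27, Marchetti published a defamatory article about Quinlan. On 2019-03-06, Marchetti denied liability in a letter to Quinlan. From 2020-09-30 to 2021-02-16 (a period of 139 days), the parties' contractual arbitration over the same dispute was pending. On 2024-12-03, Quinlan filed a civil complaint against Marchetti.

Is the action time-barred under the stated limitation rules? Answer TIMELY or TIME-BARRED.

TIMELY

The cause of action accrued on 2018-10-27, the date of the act.
Adding the 6 years base period to 2018-10-27 gives a deadline of 2024-10-27, before any tolling.
Because the pending related arbitration ran from 2020-09-30 to 2021-02-16, the deadline is extended by 139 days to 2025-03-15.
The other events in the timeline have no effect on the limitation period under the stated rules.
Filing on 2024-12-03 beat the 2025-03-15 deadline — the action is timely.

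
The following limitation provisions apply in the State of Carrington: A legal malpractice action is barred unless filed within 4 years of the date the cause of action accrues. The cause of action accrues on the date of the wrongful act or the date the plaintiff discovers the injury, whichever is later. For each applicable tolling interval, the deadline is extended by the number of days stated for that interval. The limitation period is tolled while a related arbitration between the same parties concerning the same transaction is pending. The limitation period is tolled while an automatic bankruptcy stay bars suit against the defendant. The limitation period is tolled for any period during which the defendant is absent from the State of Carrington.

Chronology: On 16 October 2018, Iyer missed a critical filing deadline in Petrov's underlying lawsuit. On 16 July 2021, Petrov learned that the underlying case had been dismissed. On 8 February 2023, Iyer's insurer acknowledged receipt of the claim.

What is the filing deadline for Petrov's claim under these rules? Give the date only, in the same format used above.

Because discovery on 16 July 2021 post-dates the 16 October 2018 act, accrual under the later-of rule falls on 16 July 2021.
Adding the 4 years base period to 16 July 2021 gives a deadline of 16 July 2025, before any tolling.
None of the other events listed affects the running of the period under the stated rules.

16 July 2025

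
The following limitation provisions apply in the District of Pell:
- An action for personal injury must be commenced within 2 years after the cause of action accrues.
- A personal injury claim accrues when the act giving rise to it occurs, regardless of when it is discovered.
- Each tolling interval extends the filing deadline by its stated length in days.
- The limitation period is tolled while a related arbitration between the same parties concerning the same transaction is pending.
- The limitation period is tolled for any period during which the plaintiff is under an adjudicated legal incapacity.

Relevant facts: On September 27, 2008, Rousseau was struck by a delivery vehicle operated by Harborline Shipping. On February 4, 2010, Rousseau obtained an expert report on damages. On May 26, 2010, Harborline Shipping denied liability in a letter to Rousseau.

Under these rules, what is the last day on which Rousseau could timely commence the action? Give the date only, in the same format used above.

September 27, 2010

The claim accrued on September 27, 2008, when the wrongful act occurred.
Adding the 2 years base period to September 27, 2008 gives a deadline of September 27, 2010, before any tolling.
None of the other events listed affects the running of the period under the stated rules.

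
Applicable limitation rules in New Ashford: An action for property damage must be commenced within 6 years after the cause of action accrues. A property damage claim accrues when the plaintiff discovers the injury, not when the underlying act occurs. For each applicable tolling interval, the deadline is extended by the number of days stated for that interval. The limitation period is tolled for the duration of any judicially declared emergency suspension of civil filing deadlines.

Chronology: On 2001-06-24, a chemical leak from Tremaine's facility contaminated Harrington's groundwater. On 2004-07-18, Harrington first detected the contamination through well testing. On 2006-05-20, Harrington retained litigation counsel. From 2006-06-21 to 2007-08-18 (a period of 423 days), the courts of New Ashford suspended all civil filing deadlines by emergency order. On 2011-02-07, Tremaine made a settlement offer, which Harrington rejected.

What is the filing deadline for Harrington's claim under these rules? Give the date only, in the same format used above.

Under the discovery rule, the claim accrued on 2004-07-18, when Harrington discovered the injury — not on the 2001-06-24 date of the underlying act.
Adding the 6 years base period to 2004-07-18 gives a deadline of 2010-07-18, before any tolling.
The period was tolled for 423 days by the emergency suspension of filing deadlines (2006-06-21 to 2007-08-18), pushing the deadline to 2011-09-14.
None of the other events listed affects the running of the period under the stated rules.

2011-09-14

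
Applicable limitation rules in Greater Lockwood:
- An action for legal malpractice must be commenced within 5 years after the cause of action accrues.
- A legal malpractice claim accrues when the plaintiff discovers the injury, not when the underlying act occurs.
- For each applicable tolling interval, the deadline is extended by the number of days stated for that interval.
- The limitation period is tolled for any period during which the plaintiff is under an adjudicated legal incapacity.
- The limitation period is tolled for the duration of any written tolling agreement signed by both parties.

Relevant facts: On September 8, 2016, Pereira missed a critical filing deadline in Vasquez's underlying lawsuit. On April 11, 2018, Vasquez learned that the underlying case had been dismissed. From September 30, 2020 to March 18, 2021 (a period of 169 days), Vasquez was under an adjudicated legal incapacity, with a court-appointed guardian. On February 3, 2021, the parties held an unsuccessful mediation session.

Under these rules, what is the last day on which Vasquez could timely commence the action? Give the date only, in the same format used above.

September 27, 2023

Under the discovery rule, the claim accrued on April 11, 2018, when Vasquez discovered the injury — not on the September 8, 2016 date of the underlying act.
5 years from April 11, 2018 is April 11, 2023.
Because the plaintiff's legal incapacity ran from September 30, 2020 to March 18, 2021, the deadline is extended by 169 days to September 27, 2023.
None of the other events listed affects the running of the period under the stated rules.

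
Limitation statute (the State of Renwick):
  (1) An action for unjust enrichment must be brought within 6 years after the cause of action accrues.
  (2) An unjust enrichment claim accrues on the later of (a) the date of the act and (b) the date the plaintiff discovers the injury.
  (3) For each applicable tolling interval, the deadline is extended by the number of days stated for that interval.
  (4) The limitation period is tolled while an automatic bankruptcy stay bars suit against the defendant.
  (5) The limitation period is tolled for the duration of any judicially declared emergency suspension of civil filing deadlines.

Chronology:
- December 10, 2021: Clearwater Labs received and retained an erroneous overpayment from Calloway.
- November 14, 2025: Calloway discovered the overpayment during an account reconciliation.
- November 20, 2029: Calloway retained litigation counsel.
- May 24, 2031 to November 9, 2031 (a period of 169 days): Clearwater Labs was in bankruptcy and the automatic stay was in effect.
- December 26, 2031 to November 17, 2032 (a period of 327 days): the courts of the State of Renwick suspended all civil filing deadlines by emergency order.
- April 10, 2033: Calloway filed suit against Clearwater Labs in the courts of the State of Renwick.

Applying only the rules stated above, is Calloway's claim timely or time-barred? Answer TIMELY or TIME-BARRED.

TIME-BARRED

The claim accrued on November 14, 2025 — the later of the December 10, 2021 act and the November 14, 2025 discovery.
The untolled deadline — 6 years after November 14, 2025 — is November 14, 2031.
Because the automatic bankruptcy stay ran from May 24, 2031 to November 9, 2031, the deadline is extended by 169 days to May 1, 2032.
Because the emergency suspension of filing deadlines ran from December 26, 2031 to November 17, 2032, the deadline is extended by 327 days to March 24, 2033.
None of the other events listed affects the running of the period under the stated rules.
Calloway filed on April 10, 2033, after the March 24, 2033 deadline, so the action is time-barred.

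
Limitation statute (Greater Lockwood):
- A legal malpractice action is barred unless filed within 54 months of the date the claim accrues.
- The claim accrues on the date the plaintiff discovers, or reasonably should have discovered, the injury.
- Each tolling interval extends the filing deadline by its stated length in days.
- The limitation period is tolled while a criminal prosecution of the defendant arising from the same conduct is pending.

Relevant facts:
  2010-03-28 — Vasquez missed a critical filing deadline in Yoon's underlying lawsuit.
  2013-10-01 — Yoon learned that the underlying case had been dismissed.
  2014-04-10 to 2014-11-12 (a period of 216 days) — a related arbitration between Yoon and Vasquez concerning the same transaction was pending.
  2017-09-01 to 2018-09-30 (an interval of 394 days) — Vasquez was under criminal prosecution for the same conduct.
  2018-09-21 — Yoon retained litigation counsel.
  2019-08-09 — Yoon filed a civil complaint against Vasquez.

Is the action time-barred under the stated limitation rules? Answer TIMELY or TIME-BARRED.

The claim did not accrue until Yoon discovered the injury on 2013-10-01; the 2010-03-28 act date does not start the clock under the stated rule.
54 months from 2013-10-01 is 2018-04-01.
The period was tolled for 394 days by the pending criminal prosecution (2017-09-01 to 2018-09-30), pushing the deadline to 2019-04-30.
No stated provision tolls the period for a pending arbitration, so the interval from 2014-04-10 to 2014-11-12 has no effect on the deadline.
The other events in the timeline have no effect on the limitation period under the stated rules.
The 2019-08-09 filing falls after the 2019-04-30 deadline; the claim is time-barred.

TIME-BARRED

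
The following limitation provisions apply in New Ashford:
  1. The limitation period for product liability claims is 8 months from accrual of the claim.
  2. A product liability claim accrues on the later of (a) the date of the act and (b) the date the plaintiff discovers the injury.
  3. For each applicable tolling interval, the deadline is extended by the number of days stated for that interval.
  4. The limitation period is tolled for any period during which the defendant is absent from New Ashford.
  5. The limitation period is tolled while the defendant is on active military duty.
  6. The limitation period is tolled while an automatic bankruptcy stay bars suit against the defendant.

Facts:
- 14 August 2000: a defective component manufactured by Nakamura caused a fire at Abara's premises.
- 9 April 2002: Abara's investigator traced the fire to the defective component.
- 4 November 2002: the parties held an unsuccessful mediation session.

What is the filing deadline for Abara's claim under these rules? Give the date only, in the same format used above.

9 December 2002

Because discovery on 9 April 2002 post-dates the 14 August 2000 act, accrual under the later-of rule falls on 9 April 2002.
The untolled deadline — 8 months after 9 April 2002 — is 9 December 2002.
None of the other events listed affects the running of the period under the stated rules.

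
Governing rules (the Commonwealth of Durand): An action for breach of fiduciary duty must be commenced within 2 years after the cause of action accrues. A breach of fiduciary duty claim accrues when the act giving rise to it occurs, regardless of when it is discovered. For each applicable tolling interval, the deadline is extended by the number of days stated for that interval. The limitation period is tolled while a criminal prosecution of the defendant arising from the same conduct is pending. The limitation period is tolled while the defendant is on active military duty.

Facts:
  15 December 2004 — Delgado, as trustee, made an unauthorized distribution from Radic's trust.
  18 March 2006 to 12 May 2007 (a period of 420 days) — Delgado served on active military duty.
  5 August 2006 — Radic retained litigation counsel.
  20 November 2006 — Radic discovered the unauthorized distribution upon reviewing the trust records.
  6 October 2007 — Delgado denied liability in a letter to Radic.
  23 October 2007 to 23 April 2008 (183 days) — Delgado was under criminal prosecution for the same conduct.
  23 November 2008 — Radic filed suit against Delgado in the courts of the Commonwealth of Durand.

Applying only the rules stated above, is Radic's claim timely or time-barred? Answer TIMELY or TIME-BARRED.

TIME-BARRED

Accrual is governed by the date of the act, so the period began to run on 15 December 2004; the later discovery on 20 November 2006 is irrelevant under the stated rule.
The untolled deadline — 2 years after 15 December 2004 — is 15 December 2006.
The period was tolled for 420 days by the defendant's active military service (18 March 2006 to 12 May 2007), pushing the deadline to 8 February 2008.
The pending criminal prosecution from 23 October 2007 to 23 April 2008 tolled the period for 183 days, extending the deadline to 9 August 2008.
Nothing else in the chronology tolls or restarts the period.
Filing on 23 November 2008 missed the 9 August 2008 deadline — the action is time-barred.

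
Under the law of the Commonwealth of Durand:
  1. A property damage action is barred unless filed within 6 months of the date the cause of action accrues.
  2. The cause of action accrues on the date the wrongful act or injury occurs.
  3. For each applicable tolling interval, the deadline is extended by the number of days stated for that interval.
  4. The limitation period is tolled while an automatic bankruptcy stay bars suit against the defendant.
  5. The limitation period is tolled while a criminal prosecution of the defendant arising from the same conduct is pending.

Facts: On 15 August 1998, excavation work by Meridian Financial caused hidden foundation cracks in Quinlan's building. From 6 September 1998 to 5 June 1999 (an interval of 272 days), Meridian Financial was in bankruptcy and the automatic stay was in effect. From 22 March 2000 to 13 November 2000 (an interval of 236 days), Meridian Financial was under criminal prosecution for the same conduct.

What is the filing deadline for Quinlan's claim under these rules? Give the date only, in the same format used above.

The claim accrued on 15 August 1998, when the wrongful act occurred.
Adding the 6 months base period to 15 August 1998 gives a deadline of 15 February 1999, before any tolling.
The period was tolled for 272 days by the automatic bankruptcy stay (6 September 1998 to 5 June 1999), pushing the deadline to 14 November 1999.
The pending criminal prosecution starting 22 March 2000 came too late — the period had run on 14 November 1999 — and so does not extend the deadline.

14 November 1999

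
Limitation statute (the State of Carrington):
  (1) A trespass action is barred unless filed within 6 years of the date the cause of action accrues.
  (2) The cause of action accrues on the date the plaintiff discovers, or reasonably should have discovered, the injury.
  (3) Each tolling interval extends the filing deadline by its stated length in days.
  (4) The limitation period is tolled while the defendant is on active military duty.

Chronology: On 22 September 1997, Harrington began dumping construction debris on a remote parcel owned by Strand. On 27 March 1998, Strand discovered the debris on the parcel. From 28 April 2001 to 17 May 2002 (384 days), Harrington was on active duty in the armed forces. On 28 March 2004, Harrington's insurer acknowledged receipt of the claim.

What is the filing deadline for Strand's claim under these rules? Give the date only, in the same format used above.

Accrual is tied to discovery, so the period began on 27 March 1998 rather than on 22 September 1997 when the act occurred.
Adding the 6 years base period to 27 March 1998 gives a deadline of 27 March 2004, before any tolling.
The period was tolled for 384 days by the defendant's active military service (28 April 2001 to 17 May 2002), pushing the deadline to 15 April 2005.
None of the other events listed affects the running of the period under the stated rules.

15 April 2005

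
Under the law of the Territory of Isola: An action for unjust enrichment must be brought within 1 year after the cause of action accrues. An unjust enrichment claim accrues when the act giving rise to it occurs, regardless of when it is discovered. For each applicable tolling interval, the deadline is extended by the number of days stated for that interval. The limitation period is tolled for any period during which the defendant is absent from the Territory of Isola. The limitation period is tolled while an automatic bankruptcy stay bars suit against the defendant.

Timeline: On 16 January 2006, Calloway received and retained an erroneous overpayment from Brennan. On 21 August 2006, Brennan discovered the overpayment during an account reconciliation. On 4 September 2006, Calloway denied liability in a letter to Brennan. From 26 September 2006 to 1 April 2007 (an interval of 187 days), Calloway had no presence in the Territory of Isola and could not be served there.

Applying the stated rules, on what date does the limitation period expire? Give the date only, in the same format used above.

22 July 2007

Accrual is governed by the date of the act, so the period began to run on 16 January 2006; the later discovery on 21 August 2006 is irrelevant under the stated rule.
Adding the 1 year base period to 16 January 2006 gives a deadline of 16 January 2007, before any tolling.
Because the defendant's absence from the jurisdiction ran from 26 September 2006 to 1 April 2007, the deadline is extended by 187 days to 22 July 2007.
The other events in the timeline have no effect on the limitation period under the stated rules.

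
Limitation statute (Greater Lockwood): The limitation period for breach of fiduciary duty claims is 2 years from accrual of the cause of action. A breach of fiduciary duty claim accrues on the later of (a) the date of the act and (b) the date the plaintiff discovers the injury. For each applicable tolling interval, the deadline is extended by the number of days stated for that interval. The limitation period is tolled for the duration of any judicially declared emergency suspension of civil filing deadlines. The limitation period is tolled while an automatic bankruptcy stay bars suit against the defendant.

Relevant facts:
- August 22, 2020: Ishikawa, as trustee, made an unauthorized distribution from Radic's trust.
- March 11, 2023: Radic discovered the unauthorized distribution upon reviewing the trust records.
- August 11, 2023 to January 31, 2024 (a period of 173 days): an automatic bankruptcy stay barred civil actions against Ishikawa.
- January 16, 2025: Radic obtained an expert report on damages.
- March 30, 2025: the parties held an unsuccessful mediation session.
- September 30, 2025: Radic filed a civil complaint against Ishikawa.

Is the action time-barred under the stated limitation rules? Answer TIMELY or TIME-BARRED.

Taking the later of the act (August 22, 2020) and discovery (March 11, 2023), the claim accrued on March 11, 2023.
2 years from March 11, 2023 is March 11, 2025.
The period was tolled for 173 days by the automatic bankruptcy stay (August 11, 2023 to January 31, 2024), pushing the deadline to August 31, 2025.
Nothing else in the chronology tolls or restarts the period.
Radic filed on September 30, 2025, after the August 31, 2025 deadline, so the action is time-barred.

TIME-BARRED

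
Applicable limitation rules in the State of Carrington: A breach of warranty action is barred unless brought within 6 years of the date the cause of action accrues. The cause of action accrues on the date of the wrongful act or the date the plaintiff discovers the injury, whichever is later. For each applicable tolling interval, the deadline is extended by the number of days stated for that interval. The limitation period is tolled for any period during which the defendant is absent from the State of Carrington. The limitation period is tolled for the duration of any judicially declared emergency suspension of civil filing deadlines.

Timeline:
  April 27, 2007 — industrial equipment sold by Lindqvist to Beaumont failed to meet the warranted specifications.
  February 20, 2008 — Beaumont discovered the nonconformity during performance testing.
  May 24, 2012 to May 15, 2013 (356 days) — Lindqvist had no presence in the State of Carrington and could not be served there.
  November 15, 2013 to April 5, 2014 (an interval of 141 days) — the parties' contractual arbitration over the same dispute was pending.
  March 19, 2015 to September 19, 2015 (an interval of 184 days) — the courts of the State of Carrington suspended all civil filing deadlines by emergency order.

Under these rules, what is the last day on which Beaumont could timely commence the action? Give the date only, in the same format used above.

Taking the later of the act (April 27, 2007) and discovery (February 20, 2008), the claim accrued on February 20, 2008.
6 years from February 20, 2008 is February 20, 2014.
The period was tolled for 356 days by the defendant's absence from the jurisdiction (May 24, 2012 to May 15, 2013), pushing the deadline to February 11, 2015.
The emergency suspension of filing deadlines starting March 19, 2015 came too late — the period had run on February 11, 2015 — and so does not extend the deadline.
No stated provision tolls the period for a pending arbitration, so the interval from November 15, 2013 to April 5, 2014 has no effect on the deadline.

February 11, 2015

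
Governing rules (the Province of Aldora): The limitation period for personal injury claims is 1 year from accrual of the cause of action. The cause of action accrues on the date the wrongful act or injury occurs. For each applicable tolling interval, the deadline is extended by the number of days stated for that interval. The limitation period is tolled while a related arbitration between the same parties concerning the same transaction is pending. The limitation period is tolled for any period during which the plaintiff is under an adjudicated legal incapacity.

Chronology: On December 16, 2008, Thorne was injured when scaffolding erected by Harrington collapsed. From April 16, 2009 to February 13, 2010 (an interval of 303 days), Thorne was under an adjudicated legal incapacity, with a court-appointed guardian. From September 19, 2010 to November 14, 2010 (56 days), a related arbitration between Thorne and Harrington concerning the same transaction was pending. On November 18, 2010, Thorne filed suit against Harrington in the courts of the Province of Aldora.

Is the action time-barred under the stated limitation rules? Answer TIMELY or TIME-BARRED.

TIMELY

The limitation period began to run on December 16, 2008.
The untolled deadline — 1 year after December 16, 2008 — is December 16, 2009.
The period was tolled for 303 days by the plaintiff's legal incapacity (April 16, 2009 to February 13, 2010), pushing the deadline to October 15, 2010.
The period was tolled for 56 days by the pending related arbitration (September 19, 2010 to November 14, 2010), pushing the deadline to December 10, 2010.
Filing on November 18, 2010 beat the December 10, 2010 deadline — the action is timely.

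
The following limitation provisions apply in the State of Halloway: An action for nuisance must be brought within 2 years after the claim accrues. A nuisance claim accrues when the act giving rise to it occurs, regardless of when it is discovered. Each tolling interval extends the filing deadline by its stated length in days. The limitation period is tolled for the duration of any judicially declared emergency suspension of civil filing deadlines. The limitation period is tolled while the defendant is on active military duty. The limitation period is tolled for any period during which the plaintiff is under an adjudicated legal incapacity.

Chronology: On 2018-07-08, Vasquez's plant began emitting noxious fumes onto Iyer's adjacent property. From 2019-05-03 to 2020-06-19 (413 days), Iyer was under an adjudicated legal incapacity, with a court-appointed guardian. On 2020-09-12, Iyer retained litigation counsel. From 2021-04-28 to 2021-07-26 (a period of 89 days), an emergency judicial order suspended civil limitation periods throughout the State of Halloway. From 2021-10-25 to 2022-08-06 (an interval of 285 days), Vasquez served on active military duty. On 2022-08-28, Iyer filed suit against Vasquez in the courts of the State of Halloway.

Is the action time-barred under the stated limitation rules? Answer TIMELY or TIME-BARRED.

The limitation period began to run on 2018-07-08.
The untolled deadline — 2 years after 2018-07-08 — is 2020-07-08.
Because the plaintiff's legal incapacity ran from 2019-05-03 to 2020-06-19, the deadline is extended by 413 days to 2021-08-25.
The period was tolled for 89 days by the emergency suspension of filing deadlines (2021-04-28 to 2021-07-26), pushing the deadline to 2021-11-22.
The period was tolled for 285 days by the defendant's active military service (2021-10-25 to 2022-08-06), pushing the deadline to 2022-09-03.
Nothing else in the chronology tolls or restarts the period.
The 2022-08-28 filing precedes the 2022-09-03 deadline; the claim is timely.

TIMELY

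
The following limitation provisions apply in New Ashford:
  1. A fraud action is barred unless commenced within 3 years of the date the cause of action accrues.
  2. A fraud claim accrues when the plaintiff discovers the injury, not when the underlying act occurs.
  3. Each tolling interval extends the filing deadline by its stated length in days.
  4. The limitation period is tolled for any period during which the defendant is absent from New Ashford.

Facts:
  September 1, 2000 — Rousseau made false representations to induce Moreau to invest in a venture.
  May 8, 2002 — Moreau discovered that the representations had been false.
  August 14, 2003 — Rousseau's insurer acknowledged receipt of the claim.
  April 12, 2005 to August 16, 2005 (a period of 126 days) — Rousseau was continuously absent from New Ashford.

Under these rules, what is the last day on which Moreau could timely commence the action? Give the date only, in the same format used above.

Under the discovery rule, the claim accrued on May 8, 2002, when Moreau discovered the injury — not on the September 1, 2000 date of the underlying act.
The untolled deadline — 3 years after May 8, 2002 — is May 8, 2005.
The defendant's absence from the jurisdiction from April 12, 2005 to August 16, 2005 tolled the period for 126 days, extending the deadline to September 11, 2005.
The other events in the timeline have no effect on the limitation period under the stated rules.

September 11, 2005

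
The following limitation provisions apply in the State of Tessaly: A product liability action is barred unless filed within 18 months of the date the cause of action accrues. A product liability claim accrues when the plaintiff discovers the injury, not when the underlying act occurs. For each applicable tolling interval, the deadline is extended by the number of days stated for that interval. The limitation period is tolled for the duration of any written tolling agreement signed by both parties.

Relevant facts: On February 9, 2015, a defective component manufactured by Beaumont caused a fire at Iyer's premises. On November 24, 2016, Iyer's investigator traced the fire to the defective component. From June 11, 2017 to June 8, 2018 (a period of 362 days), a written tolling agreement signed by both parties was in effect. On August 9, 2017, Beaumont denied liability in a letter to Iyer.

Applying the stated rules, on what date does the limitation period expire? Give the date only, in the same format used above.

The claim did not accrue until Iyer discovered the injury on November 24, 2016; the February 9, 2015 act date does not start the clock under the stated rule.
The untolled deadline — 18 months after November 24, 2016 — is May 24, 2018.
Because the written tolling agreement ran from June 11, 2017 to June 8, 2018, the deadline is extended by 362 days to May 21, 2019.
The other events in the timeline have no effect on the limitation period under the stated rules.

May 21, 2019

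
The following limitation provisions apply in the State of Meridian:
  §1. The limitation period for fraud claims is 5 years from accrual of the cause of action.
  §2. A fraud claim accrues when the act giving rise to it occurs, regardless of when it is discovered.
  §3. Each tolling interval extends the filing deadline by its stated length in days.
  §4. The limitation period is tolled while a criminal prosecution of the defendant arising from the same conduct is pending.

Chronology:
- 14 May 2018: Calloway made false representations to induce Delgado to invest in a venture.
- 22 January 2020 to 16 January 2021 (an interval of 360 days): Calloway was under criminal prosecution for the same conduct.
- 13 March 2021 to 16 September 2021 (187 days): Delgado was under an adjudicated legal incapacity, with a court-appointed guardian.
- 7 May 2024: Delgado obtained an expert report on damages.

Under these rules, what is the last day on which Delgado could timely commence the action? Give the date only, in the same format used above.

The limitation period began to run on 14 May 2018.
5 years from 14 May 2018 is 14 May 2023.
Because the pending criminal prosecution ran from 22 January 2020 to 16 January 2021, the deadline is extended by 360 days to 8 May 2024.
The plaintiff's legal incapacity from 13 March 2021 to 16 September 2021 does not toll the period, because no stated rule makes the plaintiff's incapacity a tolling event.
None of the other events listed affects the running of the period under the stated rules.

8 May 2024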